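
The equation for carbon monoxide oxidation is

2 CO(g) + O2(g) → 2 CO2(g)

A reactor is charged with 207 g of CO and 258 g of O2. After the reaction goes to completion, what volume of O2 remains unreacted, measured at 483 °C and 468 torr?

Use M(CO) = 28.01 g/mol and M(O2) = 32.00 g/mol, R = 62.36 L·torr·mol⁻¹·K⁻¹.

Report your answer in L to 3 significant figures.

n(CO) = 207 / 28.01 = 7.390 mol
n(O2) = 258 / 32.00 = 8.062 mol
For 7.390 mol CO, stoichiometry requires (1/2) × 7.390 = 3.695 mol O2; 8.062 mol is available, so CO is limiting.
n(O2) consumed = (1/2) × 7.390 = 3.695 mol; remaining = 8.062 − 3.695 = 4.367 mol
V(O2) = nRT/P = 4.367 × 62.36 × 756.15 / 468 = 440.0 L

440 L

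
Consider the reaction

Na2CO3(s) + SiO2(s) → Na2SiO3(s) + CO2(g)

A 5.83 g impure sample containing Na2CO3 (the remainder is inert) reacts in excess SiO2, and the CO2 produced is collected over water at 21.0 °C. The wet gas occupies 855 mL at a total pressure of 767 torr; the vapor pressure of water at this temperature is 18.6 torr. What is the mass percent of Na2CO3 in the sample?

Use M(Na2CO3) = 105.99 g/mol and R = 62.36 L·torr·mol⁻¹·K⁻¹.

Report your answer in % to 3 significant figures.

P(CO2) = 767 − 18.6 = 748.4 torr
n(CO2) = PV/RT = (748.4 × 0.8550) / (62.36 × 294.15) = 0.03488 mol
n(Na2CO3) = (1/1) × 0.03488 = 0.03488 mol
m(Na2CO3) = 0.03488 × 105.99 = 3.697 g
%Na2CO3 = 3.697 / 5.83 × 100 = 63.41%

63.4 %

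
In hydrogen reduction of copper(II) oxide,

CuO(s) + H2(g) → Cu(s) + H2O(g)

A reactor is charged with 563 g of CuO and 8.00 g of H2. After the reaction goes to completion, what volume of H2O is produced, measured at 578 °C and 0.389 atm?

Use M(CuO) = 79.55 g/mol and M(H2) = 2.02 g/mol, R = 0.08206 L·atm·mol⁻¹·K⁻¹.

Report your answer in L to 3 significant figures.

711 L

n(CuO) = 563 / 79.55 = 7.077 mol
n(H2) = 8.00 / 2.02 = 3.960 mol
For 7.077 mol CuO, stoichiometry requires (1/1) × 7.077 = 7.077 mol H2; 3.960 mol is available, so H2 is limiting.
n(H2O) = (1/1) × 3.960 = 3.960 mol
V(H2O) = nRT/P = 3.960 × 0.08206 × 851.15 / 0.389 = 711.0 L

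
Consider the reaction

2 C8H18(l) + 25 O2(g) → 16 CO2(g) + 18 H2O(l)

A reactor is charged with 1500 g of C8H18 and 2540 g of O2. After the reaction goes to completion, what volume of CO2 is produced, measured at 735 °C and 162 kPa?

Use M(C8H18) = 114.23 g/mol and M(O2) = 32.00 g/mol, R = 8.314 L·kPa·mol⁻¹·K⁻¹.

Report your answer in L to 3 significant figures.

2630 L

n(C8H18) = 1500 / 114.23 = 13.13 mol
n(O2) = 2540 / 32.00 = 79.38 mol
For 13.13 mol C8H18, stoichiometry requires (25/2) × 13.13 = 164.1 mol O2; 79.38 mol is available, so O2 is limiting.
n(CO2) = (16/25) × 79.38 = 50.80 mol
V(CO2) = nRT/P = 50.80 × 8.314 × 1008.15 / 162 = 2628 L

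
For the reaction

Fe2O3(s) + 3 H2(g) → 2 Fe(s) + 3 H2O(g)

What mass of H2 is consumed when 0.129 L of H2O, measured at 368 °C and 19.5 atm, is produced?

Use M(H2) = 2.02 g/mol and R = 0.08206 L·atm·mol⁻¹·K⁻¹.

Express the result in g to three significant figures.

n(H2O) = PV/RT = (19.5 × 0.129) / (0.08206 × 641.15) = 0.04781 mol
n(H2) = (3/3) × 0.04781 = 0.04781 mol
m(H2) = 0.04781 × 2.02 = 0.09658 g

0.0966 g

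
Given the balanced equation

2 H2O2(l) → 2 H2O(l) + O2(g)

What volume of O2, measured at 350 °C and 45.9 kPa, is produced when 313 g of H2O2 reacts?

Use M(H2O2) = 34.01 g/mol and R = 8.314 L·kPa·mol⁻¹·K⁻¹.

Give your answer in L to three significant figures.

n(H2O2) = 313.0 / 34.01 = 9.203 mol
n(O2) = (1/2) × 9.203 = 4.601 mol
V = nRT/P = 4.601 × 8.314 × 623.15 / 45.9 = 519.3 L

519 L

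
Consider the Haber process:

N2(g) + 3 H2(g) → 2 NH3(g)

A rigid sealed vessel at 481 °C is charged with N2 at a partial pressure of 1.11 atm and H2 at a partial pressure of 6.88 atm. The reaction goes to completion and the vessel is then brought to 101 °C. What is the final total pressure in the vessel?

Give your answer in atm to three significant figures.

At constant V, partial pressures at 481 °C are proportional to moles, so apply stoichiometry directly to pressures.
P(H2) required for 1.11 atm of N2 = (3/1) × 1.11 = 3.330 atm; available 6.88 atm, so N2 is limiting.
P(H2) remaining = 6.88 − (3/1) × 1.11 = 3.550 atm
P(gaseous products) = (2)/1 × 1.11 = 2.220 atm
P_total at 481 °C = 3.550 + 2.220 = 5.770 atm
Scaling to 101 °C: P = 5.770 × 374.15/754.15 = 2.863 atm

2.86 atm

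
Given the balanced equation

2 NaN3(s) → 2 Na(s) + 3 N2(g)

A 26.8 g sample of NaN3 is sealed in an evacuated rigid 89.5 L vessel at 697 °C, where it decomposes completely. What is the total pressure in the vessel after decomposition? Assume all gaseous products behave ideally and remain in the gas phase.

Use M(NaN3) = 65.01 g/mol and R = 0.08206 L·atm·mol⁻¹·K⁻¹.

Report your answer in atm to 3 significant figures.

0.550 atm

n(NaN3) = 26.8 / 65.01 = 0.4122 mol
n(gas produced) = (3/2) × 0.4122 = 0.6183 mol
P = nRT/V = 0.6183 × 0.08206 × 970.15 / 89.5 = 0.5500 atm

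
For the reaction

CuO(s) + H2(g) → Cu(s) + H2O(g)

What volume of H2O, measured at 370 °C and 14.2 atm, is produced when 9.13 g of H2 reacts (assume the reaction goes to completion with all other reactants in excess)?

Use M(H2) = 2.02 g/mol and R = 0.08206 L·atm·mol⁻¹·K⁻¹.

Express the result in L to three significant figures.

n(H2) = 9.130 / 2.02 = 4.520 mol
n(H2O) = (1/1) × 4.520 = 4.520 mol
V = nRT/P = 4.520 × 0.08206 × 643.15 / 14.2 = 16.80 L

16.8 L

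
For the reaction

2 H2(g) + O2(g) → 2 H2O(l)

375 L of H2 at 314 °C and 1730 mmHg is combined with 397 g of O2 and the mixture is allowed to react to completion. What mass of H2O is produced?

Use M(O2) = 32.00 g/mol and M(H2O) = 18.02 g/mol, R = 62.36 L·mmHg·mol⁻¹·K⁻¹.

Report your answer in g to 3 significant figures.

n(H2) = PV/RT = (1730 × 375) / (62.36 × 587.15) = 17.72 mol
n(O2) = 397 / 32.00 = 12.41 mol
For 17.72 mol H2, stoichiometry requires (1/2) × 17.72 = 8.860 mol O2; 12.41 mol is available, so H2 is limiting.
n(H2O) = (2/2) × 17.72 = 17.72 mol
m(H2O) = 17.72 × 18.02 = 319.3 g

319 g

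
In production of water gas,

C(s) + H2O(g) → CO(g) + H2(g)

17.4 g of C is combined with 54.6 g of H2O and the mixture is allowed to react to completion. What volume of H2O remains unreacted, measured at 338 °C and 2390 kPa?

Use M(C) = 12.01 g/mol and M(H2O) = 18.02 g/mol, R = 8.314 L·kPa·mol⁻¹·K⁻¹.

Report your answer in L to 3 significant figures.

n(C) = 17.4 / 12.01 = 1.449 mol
n(H2O) = 54.6 / 18.02 = 3.030 mol
For 1.449 mol C, stoichiometry requires (1/1) × 1.449 = 1.449 mol H2O; 3.030 mol is available, so C is limiting.
n(H2O) consumed = (1/1) × 1.449 = 1.449 mol; remaining = 3.030 − 1.449 = 1.581 mol
V(H2O) = nRT/P = 1.581 × 8.314 × 611.15 / 2390 = 3.361 L

3.36 L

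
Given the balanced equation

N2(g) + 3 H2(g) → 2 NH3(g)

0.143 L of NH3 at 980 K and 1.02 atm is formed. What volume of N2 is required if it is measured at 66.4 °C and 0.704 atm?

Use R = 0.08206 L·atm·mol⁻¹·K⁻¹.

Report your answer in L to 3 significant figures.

n(NH3) = PV/RT = (1.02 × 0.143) / (0.08206 × 980) = 0.001814 mol
n(N2) = (1/2) × 0.001814 = 0.0009070 mol
V = nRT/P = 0.0009070 × 0.08206 × 339.55 / 0.704 = 0.03590 L

0.0359 L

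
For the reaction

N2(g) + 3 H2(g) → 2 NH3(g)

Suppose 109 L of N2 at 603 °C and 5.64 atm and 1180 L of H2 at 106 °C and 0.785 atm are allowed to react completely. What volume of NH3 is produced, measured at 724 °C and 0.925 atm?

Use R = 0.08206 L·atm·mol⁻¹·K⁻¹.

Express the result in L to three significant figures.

1510 L

n(N2) = PV/RT = (5.64 × 109) / (0.08206 × 876.15) = 8.551 mol
n(H2) = PV/RT = (0.785 × 1180) / (0.08206 × 379.15) = 29.77 mol
For 8.551 mol N2, stoichiometry requires (3/1) × 8.551 = 25.65 mol H2; 29.77 mol is available, so N2 is limiting.
n(NH3) = (2/1) × 8.551 = 17.10 mol
V(NH3) = nRT/P = 17.10 × 0.08206 × 997.15 / 0.925 = 1513 L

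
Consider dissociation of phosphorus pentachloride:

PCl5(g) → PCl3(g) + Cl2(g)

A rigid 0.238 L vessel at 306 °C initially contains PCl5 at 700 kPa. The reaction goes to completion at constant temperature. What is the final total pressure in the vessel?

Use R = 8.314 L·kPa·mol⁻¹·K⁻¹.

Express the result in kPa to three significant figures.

At constant T and V, P ∝ n(gas): 1 mol gas → 2 mol gas.
P_final = (2/1) × 700 = 1400 kPa

1400 kPa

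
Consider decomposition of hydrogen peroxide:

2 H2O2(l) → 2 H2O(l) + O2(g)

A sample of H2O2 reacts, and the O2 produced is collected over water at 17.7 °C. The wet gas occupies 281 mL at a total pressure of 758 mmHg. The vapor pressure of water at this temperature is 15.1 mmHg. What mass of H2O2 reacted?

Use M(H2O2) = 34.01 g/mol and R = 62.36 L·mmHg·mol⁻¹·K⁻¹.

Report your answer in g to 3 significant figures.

P(O2) = 758 − 15.1 = 742.9 mmHg
n(O2) = PV/RT = (742.9 × 0.2810) / (62.36 × 290.85) = 0.01151 mol
n(H2O2) = (2/1) × 0.01151 = 0.02302 mol
m(H2O2) = 0.02302 × 34.01 = 0.7829 g

0.783 g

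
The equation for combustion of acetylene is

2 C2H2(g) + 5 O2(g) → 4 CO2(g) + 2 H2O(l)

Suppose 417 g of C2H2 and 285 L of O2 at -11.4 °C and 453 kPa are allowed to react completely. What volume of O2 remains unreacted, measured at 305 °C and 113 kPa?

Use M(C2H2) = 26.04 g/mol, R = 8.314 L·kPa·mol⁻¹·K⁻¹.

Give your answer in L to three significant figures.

n(C2H2) = 417 / 26.04 = 16.01 mol
n(O2) = PV/RT = (453 × 285) / (8.314 × 261.75) = 59.33 mol
For 16.01 mol C2H2, stoichiometry requires (5/2) × 16.01 = 40.03 mol O2; 59.33 mol is available, so C2H2 is limiting.
n(O2) consumed = (5/2) × 16.01 = 40.03 mol; remaining = 59.33 − 40.03 = 19.30 mol
V(O2) = nRT/P = 19.30 × 8.314 × 578.15 / 113 = 821.0 L

821 L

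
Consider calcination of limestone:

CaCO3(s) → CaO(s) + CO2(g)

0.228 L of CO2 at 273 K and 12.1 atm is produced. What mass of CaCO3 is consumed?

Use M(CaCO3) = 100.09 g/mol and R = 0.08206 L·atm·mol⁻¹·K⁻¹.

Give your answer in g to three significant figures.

n(CO2) = PV/RT = (12.1 × 0.228) / (0.08206 × 273) = 0.1231 mol
n(CaCO3) = (1/1) × 0.1231 = 0.1231 mol
m(CaCO3) = 0.1231 × 100.09 = 12.32 g

12.3 g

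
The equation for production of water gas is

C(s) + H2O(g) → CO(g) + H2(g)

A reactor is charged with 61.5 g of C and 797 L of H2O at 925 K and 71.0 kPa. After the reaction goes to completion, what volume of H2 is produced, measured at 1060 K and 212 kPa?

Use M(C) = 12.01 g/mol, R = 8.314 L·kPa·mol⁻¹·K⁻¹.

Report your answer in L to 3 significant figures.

213 L

n(C) = 61.5 / 12.01 = 5.121 mol
n(H2O) = PV/RT = (71.0 × 797) / (8.314 × 925) = 7.358 mol
For 5.121 mol C, stoichiometry requires (1/1) × 5.121 = 5.121 mol H2O; 7.358 mol is available, so C is limiting.
n(H2) = (1/1) × 5.121 = 5.121 mol
V(H2) = nRT/P = 5.121 × 8.314 × 1060 / 212 = 212.9 L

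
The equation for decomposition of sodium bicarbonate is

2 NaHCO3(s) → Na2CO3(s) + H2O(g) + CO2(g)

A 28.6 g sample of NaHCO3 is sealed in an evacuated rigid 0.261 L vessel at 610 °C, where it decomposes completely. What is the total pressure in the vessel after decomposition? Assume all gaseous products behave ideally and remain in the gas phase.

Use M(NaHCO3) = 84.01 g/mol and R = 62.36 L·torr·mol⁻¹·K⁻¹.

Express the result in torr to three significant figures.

n(NaHCO3) = 28.6 / 84.01 = 0.3404 mol
n(gas produced) = (2/2) × 0.3404 = 0.3404 mol
P = nRT/V = 0.3404 × 62.36 × 883.15 / 0.261 = 71830 torr

71800 torr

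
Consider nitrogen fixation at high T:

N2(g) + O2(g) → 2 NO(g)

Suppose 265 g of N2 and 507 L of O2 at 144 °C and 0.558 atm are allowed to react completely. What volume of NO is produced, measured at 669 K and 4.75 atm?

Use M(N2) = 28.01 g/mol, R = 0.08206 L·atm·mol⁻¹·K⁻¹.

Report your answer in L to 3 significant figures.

191 L

n(N2) = 265 / 28.01 = 9.461 mol
n(O2) = PV/RT = (0.558 × 507) / (0.08206 × 417.15) = 8.265 mol
For 9.461 mol N2, stoichiometry requires (1/1) × 9.461 = 9.461 mol O2; 8.265 mol is available, so O2 is limiting.
n(NO) = (2/1) × 8.265 = 16.53 mol
V(NO) = nRT/P = 16.53 × 0.08206 × 669 / 4.75 = 191.0 L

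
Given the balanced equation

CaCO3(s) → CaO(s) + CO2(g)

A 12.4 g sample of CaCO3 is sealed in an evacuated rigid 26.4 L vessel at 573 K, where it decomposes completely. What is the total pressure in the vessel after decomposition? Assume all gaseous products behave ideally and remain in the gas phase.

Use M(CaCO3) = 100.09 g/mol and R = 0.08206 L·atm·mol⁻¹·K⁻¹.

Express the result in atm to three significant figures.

0.221 atm

n(CaCO3) = 12.4 / 100.09 = 0.1239 mol
n(gas produced) = (1/1) × 0.1239 = 0.1239 mol
P = nRT/V = 0.1239 × 0.08206 × 573 / 26.4 = 0.2207 atm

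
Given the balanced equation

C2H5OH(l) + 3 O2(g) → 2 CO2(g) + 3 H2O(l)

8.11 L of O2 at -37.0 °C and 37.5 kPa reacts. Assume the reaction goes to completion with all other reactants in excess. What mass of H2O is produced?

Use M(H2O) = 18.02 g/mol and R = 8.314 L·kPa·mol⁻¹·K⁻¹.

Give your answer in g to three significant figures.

n(O2) = PV/RT = (37.5 × 8.11) / (8.314 × 236.15) = 0.1549 mol
n(H2O) = (3/3) × 0.1549 = 0.1549 mol
m(H2O) = 0.1549 × 18.02 = 2.791 g

2.79 g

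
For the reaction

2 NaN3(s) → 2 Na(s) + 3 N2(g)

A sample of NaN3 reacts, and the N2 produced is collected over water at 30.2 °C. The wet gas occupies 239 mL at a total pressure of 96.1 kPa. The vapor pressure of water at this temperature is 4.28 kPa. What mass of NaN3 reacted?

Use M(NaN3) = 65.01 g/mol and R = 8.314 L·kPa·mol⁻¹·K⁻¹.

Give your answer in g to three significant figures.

0.377 g

P(N2) = 96.1 − 4.28 = 91.82 kPa
n(N2) = PV/RT = (91.82 × 0.2390) / (8.314 × 303.35) = 0.008701 mol
n(NaN3) = (2/3) × 0.008701 = 0.005801 mol
m(NaN3) = 0.005801 × 65.01 = 0.3771 g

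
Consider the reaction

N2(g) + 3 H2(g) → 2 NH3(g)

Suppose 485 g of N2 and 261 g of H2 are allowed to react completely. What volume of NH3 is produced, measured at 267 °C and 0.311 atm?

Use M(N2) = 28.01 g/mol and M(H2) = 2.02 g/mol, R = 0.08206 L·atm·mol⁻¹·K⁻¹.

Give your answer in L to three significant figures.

4940 L

n(N2) = 485 / 28.01 = 17.32 mol
n(H2) = 261 / 2.02 = 129.2 mol
For 17.32 mol N2, stoichiometry requires (3/1) × 17.32 = 51.96 mol H2; 129.2 mol is available, so N2 is limiting.
n(NH3) = (2/1) × 17.32 = 34.64 mol
V(NH3) = nRT/P = 34.64 × 0.08206 × 540.15 / 0.311 = 4937 L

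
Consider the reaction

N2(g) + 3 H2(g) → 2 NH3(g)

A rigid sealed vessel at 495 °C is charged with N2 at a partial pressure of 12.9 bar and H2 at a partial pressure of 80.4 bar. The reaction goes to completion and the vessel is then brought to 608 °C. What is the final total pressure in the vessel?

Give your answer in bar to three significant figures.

77.4 bar

With V and T fixed, P_i ∝ n_i, so the mole ratios apply directly to partial pressures at 495 °C.
P(H2) required for 12.9 bar of N2 = (3/1) × 12.9 = 38.70 bar; available 80.4 bar, so N2 is limiting.
P(H2) remaining = 80.4 − (3/1) × 12.9 = 41.70 bar
P(gaseous products) = (2)/1 × 12.9 = 25.80 bar
P_total at 495 °C = 41.70 + 25.80 = 67.50 bar
Scaling to 608 °C: P = 67.50 × 881.15/768.15 = 77.43 bar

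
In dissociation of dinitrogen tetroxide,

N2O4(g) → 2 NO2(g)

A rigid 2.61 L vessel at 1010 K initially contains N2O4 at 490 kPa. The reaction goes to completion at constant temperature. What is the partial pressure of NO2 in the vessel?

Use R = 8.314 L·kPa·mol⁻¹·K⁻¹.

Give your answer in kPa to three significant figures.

n(N2O4)₀ = PV/RT = (490 × 2.61) / (8.314 × 1010) = 0.1523 mol
n(NO2) = (2/1) × 0.1523 = 0.3046 mol
P(NO2) = nRT/V = 0.3046 × 8.314 × 1010 / 2.61 = 980.0 kPa

980 kPa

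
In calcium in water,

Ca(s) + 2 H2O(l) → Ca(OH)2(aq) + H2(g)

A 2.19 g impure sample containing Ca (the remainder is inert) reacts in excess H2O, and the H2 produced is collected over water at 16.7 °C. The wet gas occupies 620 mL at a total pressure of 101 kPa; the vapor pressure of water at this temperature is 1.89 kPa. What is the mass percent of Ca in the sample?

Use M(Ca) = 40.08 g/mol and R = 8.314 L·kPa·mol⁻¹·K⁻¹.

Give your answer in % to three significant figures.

46.7 %

P(H2) = 101 − 1.89 = 99.11 kPa
n(H2) = PV/RT = (99.11 × 0.6200) / (8.314 × 289.85) = 0.02550 mol
n(Ca) = (1/1) × 0.02550 = 0.02550 mol
m(Ca) = 0.02550 × 40.08 = 1.022 g
%Ca = 1.022 / 2.19 × 100 = 46.67%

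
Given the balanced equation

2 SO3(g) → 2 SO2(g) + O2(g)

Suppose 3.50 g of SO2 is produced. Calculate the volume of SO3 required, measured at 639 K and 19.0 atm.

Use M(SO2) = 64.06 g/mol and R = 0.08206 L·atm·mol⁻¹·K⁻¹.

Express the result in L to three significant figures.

0.151 L

n(SO2) = 3.500 / 64.06 = 0.05464 mol
n(SO3) = (2/2) × 0.05464 = 0.05464 mol
V = nRT/P = 0.05464 × 0.08206 × 639 / 19.0 = 0.1508 L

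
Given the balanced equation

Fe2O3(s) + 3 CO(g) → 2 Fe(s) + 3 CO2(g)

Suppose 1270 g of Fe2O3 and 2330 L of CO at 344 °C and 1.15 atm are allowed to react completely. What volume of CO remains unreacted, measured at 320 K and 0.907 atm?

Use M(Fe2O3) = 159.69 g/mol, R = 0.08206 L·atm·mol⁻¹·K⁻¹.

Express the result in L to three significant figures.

841 L

n(Fe2O3) = 1270 / 159.69 = 7.953 mol
n(CO) = PV/RT = (1.15 × 2330) / (0.08206 × 617.15) = 52.91 mol
For 7.953 mol Fe2O3, stoichiometry requires (3/1) × 7.953 = 23.86 mol CO; 52.91 mol is available, so Fe2O3 is limiting.
n(CO) consumed = (3/1) × 7.953 = 23.86 mol; remaining = 52.91 − 23.86 = 29.05 mol
V(CO) = nRT/P = 29.05 × 0.08206 × 320 / 0.907 = 841.0 L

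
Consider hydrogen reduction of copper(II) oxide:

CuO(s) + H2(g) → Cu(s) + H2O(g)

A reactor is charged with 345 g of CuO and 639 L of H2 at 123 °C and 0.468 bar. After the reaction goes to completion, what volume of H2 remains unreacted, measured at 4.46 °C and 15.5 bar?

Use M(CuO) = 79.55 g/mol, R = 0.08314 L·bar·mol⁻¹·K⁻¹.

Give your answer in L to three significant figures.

n(CuO) = 345 / 79.55 = 4.337 mol
n(H2) = PV/RT = (0.468 × 639) / (0.08314 × 396.15) = 9.080 mol
For 4.337 mol CuO, stoichiometry requires (1/1) × 4.337 = 4.337 mol H2; 9.080 mol is available, so CuO is limiting.
n(H2) consumed = (1/1) × 4.337 = 4.337 mol; remaining = 9.080 − 4.337 = 4.743 mol
V(H2) = nRT/P = 4.743 × 0.08314 × 277.61 / 15.5 = 7.063 L

7.06 L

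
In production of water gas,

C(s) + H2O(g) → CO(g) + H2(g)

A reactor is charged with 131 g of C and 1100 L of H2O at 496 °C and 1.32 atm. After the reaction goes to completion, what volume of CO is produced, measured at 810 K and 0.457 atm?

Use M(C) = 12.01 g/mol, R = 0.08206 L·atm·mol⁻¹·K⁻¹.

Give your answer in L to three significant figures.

1590 L

n(C) = 131 / 12.01 = 10.91 mol
n(H2O) = PV/RT = (1.32 × 1100) / (0.08206 × 769.15) = 23.01 mol
For 10.91 mol C, stoichiometry requires (1/1) × 10.91 = 10.91 mol H2O; 23.01 mol is available, so C is limiting.
n(CO) = (1/1) × 10.91 = 10.91 mol
V(CO) = nRT/P = 10.91 × 0.08206 × 810 / 0.457 = 1587 L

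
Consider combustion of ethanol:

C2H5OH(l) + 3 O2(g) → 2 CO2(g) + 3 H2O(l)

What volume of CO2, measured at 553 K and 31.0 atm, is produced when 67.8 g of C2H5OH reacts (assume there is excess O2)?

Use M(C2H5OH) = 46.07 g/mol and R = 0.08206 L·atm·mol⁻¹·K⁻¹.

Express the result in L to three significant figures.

4.31 L

n(C2H5OH) = 67.80 / 46.07 = 1.472 mol
n(CO2) = (2/1) × 1.472 = 2.944 mol
V = nRT/P = 2.944 × 0.08206 × 553 / 31.0 = 4.310 L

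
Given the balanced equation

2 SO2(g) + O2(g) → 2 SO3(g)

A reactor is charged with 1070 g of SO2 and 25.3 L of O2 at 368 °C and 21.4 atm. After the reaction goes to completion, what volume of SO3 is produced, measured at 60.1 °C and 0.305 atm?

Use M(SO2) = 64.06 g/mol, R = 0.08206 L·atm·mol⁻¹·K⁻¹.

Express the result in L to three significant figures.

n(SO2) = 1070 / 64.06 = 16.70 mol
n(O2) = PV/RT = (21.4 × 25.3) / (0.08206 × 641.15) = 10.29 mol
For 16.70 mol SO2, stoichiometry requires (1/2) × 16.70 = 8.350 mol O2; 10.29 mol is available, so SO2 is limiting.
n(SO3) = (2/2) × 16.70 = 16.70 mol
V(SO3) = nRT/P = 16.70 × 0.08206 × 333.25 / 0.305 = 1497 L

1500 L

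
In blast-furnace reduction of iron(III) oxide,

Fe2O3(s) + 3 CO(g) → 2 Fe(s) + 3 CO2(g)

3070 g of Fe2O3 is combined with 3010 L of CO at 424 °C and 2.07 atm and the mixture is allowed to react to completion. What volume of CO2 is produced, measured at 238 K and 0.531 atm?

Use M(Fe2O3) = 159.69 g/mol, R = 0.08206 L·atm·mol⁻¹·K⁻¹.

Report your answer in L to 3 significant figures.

2120 L

n(Fe2O3) = 3070 / 159.69 = 19.22 mol
n(CO) = PV/RT = (2.07 × 3010) / (0.08206 × 697.15) = 108.9 mol
For 19.22 mol Fe2O3, stoichiometry requires (3/1) × 19.22 = 57.66 mol CO; 108.9 mol is available, so Fe2O3 is limiting.
n(CO2) = (3/1) × 19.22 = 57.66 mol
V(CO2) = nRT/P = 57.66 × 0.08206 × 238 / 0.531 = 2121 L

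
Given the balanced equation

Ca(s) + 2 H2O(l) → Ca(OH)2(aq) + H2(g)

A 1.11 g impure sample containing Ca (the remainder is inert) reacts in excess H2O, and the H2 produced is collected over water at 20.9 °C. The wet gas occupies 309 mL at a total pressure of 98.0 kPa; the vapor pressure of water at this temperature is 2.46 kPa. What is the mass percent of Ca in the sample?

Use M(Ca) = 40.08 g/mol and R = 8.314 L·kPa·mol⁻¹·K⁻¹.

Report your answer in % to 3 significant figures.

43.6 %

P(H2) = 98.0 − 2.46 = 95.54 kPa
n(H2) = PV/RT = (95.54 × 0.3090) / (8.314 × 294.05) = 0.01208 mol
n(Ca) = (1/1) × 0.01208 = 0.01208 mol
m(Ca) = 0.01208 × 40.08 = 0.4842 g
%Ca = 0.4842 / 1.11 × 100 = 43.62%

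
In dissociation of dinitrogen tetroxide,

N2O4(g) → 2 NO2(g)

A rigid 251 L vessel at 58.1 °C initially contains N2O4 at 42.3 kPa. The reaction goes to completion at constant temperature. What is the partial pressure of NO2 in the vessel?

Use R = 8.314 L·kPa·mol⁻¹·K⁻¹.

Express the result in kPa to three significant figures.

84.6 kPa

n(N2O4)₀ = PV/RT = (42.3 × 251) / (8.314 × 331.25) = 3.855 mol
n(NO2) = (2/1) × 3.855 = 7.710 mol
P(NO2) = nRT/V = 7.710 × 8.314 × 331.25 / 251 = 84.60 kPa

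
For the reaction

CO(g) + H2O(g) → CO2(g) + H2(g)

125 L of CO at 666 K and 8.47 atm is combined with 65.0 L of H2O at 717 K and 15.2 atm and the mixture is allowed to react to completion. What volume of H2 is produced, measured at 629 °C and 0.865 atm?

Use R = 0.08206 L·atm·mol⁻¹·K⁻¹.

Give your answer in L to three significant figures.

n(CO) = PV/RT = (8.47 × 125) / (0.08206 × 666) = 19.37 mol
n(H2O) = PV/RT = (15.2 × 65.0) / (0.08206 × 717) = 16.79 mol
For 19.37 mol CO, stoichiometry requires (1/1) × 19.37 = 19.37 mol H2O; 16.79 mol is available, so H2O is limiting.
n(H2) = (1/1) × 16.79 = 16.79 mol
V(H2) = nRT/P = 16.79 × 0.08206 × 902.15 / 0.865 = 1437 L

1440 L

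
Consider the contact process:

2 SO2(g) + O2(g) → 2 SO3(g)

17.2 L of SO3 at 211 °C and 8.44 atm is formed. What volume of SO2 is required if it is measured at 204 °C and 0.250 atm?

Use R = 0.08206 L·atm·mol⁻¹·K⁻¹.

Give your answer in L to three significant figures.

n(SO3) = PV/RT = (8.44 × 17.2) / (0.08206 × 484.15) = 3.654 mol
n(SO2) = (2/2) × 3.654 = 3.654 mol
V = nRT/P = 3.654 × 0.08206 × 477.15 / 0.250 = 572.3 L

572 L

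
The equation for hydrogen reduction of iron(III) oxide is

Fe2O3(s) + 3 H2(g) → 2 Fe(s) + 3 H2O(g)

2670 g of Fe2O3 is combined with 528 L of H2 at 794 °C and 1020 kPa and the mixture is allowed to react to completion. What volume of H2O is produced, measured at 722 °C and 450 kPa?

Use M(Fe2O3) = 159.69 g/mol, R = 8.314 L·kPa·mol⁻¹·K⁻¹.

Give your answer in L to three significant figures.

922 L

n(Fe2O3) = 2670 / 159.69 = 16.72 mol
n(H2) = PV/RT = (1020 × 528) / (8.314 × 1067.15) = 60.70 mol
For 16.72 mol Fe2O3, stoichiometry requires (3/1) × 16.72 = 50.16 mol H2; 60.70 mol is available, so Fe2O3 is limiting.
n(H2O) = (3/1) × 16.72 = 50.16 mol
V(H2O) = nRT/P = 50.16 × 8.314 × 995.15 / 450 = 922.2 L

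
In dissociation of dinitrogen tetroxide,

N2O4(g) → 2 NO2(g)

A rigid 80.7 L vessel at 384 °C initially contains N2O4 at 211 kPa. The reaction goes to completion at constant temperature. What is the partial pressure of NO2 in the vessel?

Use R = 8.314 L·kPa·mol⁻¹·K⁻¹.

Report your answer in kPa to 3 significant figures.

422 kPa

n(N2O4)₀ = PV/RT = (211 × 80.7) / (8.314 × 657.15) = 3.117 mol
n(NO2) = (2/1) × 3.117 = 6.234 mol
P(NO2) = nRT/V = 6.234 × 8.314 × 657.15 / 80.7 = 422.1 kPa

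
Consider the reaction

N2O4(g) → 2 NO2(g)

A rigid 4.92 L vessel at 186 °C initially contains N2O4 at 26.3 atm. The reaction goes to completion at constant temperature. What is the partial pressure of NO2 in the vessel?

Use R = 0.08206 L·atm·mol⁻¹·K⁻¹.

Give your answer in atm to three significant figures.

n(N2O4)₀ = PV/RT = (26.3 × 4.92) / (0.08206 × 459.15) = 3.434 mol
n(NO2) = (2/1) × 3.434 = 6.868 mol
P(NO2) = nRT/V = 6.868 × 0.08206 × 459.15 / 4.92 = 52.60 atm

52.6 atm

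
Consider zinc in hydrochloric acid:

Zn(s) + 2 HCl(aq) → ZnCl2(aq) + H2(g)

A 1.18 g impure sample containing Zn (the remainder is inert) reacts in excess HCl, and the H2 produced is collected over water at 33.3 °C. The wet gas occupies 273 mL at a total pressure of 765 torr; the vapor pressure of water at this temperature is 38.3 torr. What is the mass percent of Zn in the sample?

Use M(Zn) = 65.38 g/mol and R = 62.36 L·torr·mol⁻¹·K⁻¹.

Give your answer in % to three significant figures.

P(H2) = 765 − 38.3 = 726.7 torr
n(H2) = PV/RT = (726.7 × 0.2730) / (62.36 × 306.45) = 0.01038 mol
n(Zn) = (1/1) × 0.01038 = 0.01038 mol
m(Zn) = 0.01038 × 65.38 = 0.6786 g
%Zn = 0.6786 / 1.18 × 100 = 57.51%

57.5 %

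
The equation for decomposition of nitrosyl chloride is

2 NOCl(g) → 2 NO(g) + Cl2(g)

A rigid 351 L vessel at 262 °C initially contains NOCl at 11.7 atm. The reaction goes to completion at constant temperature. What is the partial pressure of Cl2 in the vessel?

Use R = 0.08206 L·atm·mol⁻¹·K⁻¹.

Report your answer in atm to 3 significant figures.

5.85 atm

n(NOCl)₀ = PV/RT = (11.7 × 351) / (0.08206 × 535.15) = 93.52 mol
n(Cl2) = (1/2) × 93.52 = 46.76 mol
P(Cl2) = nRT/V = 46.76 × 0.08206 × 535.15 / 351 = 5.850 atm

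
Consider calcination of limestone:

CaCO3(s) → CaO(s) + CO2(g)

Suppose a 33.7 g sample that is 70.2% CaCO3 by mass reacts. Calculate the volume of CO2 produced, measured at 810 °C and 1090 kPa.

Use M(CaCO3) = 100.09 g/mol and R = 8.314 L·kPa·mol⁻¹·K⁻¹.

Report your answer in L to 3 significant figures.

1.95 L

mass of CaCO3 = 33.7 × 70.2/100 = 23.66 g
n(CaCO3) = 23.66 / 100.09 = 0.2364 mol
n(CO2) = (1/1) × 0.2364 = 0.2364 mol
V = nRT/P = 0.2364 × 8.314 × 1083.15 / 1090 = 1.953 L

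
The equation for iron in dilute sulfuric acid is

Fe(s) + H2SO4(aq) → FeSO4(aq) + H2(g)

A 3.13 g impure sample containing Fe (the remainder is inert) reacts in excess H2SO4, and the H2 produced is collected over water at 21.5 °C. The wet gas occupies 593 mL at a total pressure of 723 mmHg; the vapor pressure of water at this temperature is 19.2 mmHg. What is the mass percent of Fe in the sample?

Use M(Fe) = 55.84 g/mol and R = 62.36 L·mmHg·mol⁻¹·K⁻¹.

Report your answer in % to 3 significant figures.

P(H2) = 723 − 19.2 = 703.8 mmHg
n(H2) = PV/RT = (703.8 × 0.5930) / (62.36 × 294.65) = 0.02271 mol
n(Fe) = (1/1) × 0.02271 = 0.02271 mol
m(Fe) = 0.02271 × 55.84 = 1.268 g
%Fe = 1.268 / 3.13 × 100 = 40.51%

40.5 %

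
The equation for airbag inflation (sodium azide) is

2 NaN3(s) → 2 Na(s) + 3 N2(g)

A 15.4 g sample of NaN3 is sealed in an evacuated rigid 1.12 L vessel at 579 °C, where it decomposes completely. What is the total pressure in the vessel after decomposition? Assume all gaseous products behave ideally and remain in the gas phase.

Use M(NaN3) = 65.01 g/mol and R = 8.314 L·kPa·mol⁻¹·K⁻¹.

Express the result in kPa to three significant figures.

n(NaN3) = 15.4 / 65.01 = 0.2369 mol
n(gas produced) = (3/2) × 0.2369 = 0.3553 mol
P = nRT/V = 0.3553 × 8.314 × 852.15 / 1.12 = 2248 kPa

2250 kPa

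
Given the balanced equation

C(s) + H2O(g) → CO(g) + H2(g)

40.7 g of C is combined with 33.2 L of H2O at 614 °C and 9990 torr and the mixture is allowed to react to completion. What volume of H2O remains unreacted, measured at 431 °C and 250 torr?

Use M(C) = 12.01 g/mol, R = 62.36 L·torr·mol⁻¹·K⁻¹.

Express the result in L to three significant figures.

458 L

n(C) = 40.7 / 12.01 = 3.389 mol
n(H2O) = PV/RT = (9990 × 33.2) / (62.36 × 887.15) = 5.995 mol
For 3.389 mol C, stoichiometry requires (1/1) × 3.389 = 3.389 mol H2O; 5.995 mol is available, so C is limiting.
n(H2O) consumed = (1/1) × 3.389 = 3.389 mol; remaining = 5.995 − 3.389 = 2.606 mol
V(H2O) = nRT/P = 2.606 × 62.36 × 704.15 / 250 = 457.7 L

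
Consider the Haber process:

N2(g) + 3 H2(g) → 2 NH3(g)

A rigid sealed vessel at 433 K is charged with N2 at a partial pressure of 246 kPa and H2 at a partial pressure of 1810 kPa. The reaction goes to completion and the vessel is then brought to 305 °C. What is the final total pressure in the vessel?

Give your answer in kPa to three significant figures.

Because the vessel is rigid and T is held at 433 K, work the stoichiometry in partial pressures (P_i = n_iRT/V).
P(H2) required for 246 kPa of N2 = (3/1) × 246 = 738.0 kPa; available 1810 kPa, so N2 is limiting.
P(H2) remaining = 1810 − (3/1) × 246 = 1072 kPa
P(gaseous products) = (2)/1 × 246 = 492.0 kPa
P_total at 433 K = 1072 + 492.0 = 1564 kPa
Scaling to 305 °C: P = 1564 × 578.15/433 = 2088 kPa

2090 kPa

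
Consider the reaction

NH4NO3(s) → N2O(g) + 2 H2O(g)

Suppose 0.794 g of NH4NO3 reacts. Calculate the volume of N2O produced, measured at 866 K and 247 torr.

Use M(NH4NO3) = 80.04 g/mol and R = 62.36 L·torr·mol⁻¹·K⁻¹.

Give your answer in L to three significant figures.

2.17 L

n(NH4NO3) = 0.7940 / 80.04 = 0.009920 mol
n(N2O) = (1/1) × 0.009920 = 0.009920 mol
V = nRT/P = 0.009920 × 62.36 × 866 / 247 = 2.169 L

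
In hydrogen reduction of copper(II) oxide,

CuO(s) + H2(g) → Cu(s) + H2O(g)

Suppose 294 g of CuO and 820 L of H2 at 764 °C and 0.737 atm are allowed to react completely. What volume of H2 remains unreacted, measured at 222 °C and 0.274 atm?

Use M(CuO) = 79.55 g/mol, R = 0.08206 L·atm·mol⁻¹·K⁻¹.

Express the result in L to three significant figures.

n(CuO) = 294 / 79.55 = 3.696 mol
n(H2) = PV/RT = (0.737 × 820) / (0.08206 × 1037.15) = 7.101 mol
For 3.696 mol CuO, stoichiometry requires (1/1) × 3.696 = 3.696 mol H2; 7.101 mol is available, so CuO is limiting.
n(H2) consumed = (1/1) × 3.696 = 3.696 mol; remaining = 7.101 − 3.696 = 3.405 mol
V(H2) = nRT/P = 3.405 × 0.08206 × 495.15 / 0.274 = 504.9 L

505 L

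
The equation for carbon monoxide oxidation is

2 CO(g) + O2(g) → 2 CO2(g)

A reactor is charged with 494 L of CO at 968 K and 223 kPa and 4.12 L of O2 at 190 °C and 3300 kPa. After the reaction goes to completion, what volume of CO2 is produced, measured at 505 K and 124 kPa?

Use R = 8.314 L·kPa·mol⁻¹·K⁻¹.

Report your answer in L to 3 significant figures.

n(CO) = PV/RT = (223 × 494) / (8.314 × 968) = 13.69 mol
n(O2) = PV/RT = (3300 × 4.12) / (8.314 × 463.15) = 3.531 mol
For 13.69 mol CO, stoichiometry requires (1/2) × 13.69 = 6.845 mol O2; 3.531 mol is available, so O2 is limiting.
n(CO2) = (2/1) × 3.531 = 7.062 mol
V(CO2) = nRT/P = 7.062 × 8.314 × 505 / 124 = 239.1 L

239 L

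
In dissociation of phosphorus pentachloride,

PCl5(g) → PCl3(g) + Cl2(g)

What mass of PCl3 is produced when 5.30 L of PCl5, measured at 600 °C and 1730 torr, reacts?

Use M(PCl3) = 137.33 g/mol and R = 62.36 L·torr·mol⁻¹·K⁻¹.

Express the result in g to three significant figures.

n(PCl5) = PV/RT = (1730 × 5.30) / (62.36 × 873.15) = 0.1684 mol
n(PCl3) = (1/1) × 0.1684 = 0.1684 mol
m(PCl3) = 0.1684 × 137.33 = 23.13 g

23.1 g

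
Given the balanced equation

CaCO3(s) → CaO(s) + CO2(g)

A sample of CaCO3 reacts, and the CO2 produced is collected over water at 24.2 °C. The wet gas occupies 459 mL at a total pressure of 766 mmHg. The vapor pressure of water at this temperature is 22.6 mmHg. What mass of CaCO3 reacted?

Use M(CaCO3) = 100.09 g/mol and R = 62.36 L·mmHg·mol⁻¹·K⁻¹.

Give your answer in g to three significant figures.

P(CO2) = 766 − 22.6 = 743.4 mmHg
n(CO2) = PV/RT = (743.4 × 0.4590) / (62.36 × 297.35) = 0.01840 mol
n(CaCO3) = (1/1) × 0.01840 = 0.01840 mol
m(CaCO3) = 0.01840 × 100.09 = 1.842 g

1.84 g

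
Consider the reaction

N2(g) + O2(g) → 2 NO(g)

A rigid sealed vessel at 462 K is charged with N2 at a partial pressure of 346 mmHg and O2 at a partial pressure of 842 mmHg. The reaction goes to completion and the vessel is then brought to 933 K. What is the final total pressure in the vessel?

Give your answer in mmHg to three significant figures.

2400 mmHg

Because the vessel is rigid and T is held at 462 K, work the stoichiometry in partial pressures (P_i = n_iRT/V).
P(O2) required for 346 mmHg of N2 = (1/1) × 346 = 346.0 mmHg; available 842 mmHg, so N2 is limiting.
P(O2) remaining = 842 − (1/1) × 346 = 496.0 mmHg
P(gaseous products) = (2)/1 × 346 = 692.0 mmHg
P_total at 462 K = 496.0 + 692.0 = 1188 mmHg
Scaling to 933 K: P = 1188 × 933/462 = 2399 mmHg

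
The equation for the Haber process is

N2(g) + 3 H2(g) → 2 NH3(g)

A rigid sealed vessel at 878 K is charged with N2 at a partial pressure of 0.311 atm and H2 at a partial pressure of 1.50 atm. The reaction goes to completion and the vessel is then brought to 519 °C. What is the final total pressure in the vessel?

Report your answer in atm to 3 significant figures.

With V and T fixed, P_i ∝ n_i, so the mole ratios apply directly to partial pressures at 878 K.
P(H2) required for 0.311 atm of N2 = (3/1) × 0.311 = 0.9330 atm; available 1.50 atm, so N2 is limiting.
P(H2) remaining = 1.50 − (3/1) × 0.311 = 0.5670 atm
P(gaseous products) = (2)/1 × 0.311 = 0.6220 atm
P_total at 878 K = 0.5670 + 0.6220 = 1.189 atm
Scaling to 519 °C: P = 1.189 × 792.15/878 = 1.073 atm

1.07 atm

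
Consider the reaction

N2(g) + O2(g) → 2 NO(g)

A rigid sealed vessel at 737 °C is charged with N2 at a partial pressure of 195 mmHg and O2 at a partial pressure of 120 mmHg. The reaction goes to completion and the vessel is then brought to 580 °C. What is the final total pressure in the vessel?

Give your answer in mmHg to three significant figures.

Because the vessel is rigid and T is held at 737 °C, work the stoichiometry in partial pressures (P_i = n_iRT/V).
P(O2) required for 195 mmHg of N2 = (1/1) × 195 = 195.0 mmHg; available 120 mmHg, so O2 is limiting.
P(N2) remaining = 195 − (1/1) × 120 = 75.00 mmHg
P(gaseous products) = (2)/1 × 120 = 240.0 mmHg
P_total at 737 °C = 75.00 + 240.0 = 315.0 mmHg
Scaling to 580 °C: P = 315.0 × 853.15/1010.15 = 266.0 mmHg

266 mmHg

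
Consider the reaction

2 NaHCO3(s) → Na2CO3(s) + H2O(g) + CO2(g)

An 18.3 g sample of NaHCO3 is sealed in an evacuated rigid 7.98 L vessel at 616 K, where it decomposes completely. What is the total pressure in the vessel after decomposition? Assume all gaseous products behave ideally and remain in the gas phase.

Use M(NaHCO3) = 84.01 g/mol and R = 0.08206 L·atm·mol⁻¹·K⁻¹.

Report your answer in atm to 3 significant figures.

1.38 atm

n(NaHCO3) = 18.3 / 84.01 = 0.2178 mol
n(gas produced) = (2/2) × 0.2178 = 0.2178 mol
P = nRT/V = 0.2178 × 0.08206 × 616 / 7.98 = 1.380 atm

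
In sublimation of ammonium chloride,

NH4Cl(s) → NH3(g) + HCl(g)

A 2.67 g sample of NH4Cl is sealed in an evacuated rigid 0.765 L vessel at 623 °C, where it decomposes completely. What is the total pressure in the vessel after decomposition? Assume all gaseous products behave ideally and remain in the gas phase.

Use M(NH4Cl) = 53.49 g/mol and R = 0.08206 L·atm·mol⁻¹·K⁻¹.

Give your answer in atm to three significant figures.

n(NH4Cl) = 2.67 / 53.49 = 0.04992 mol
n(gas produced) = (2/1) × 0.04992 = 0.09984 mol
P = nRT/V = 0.09984 × 0.08206 × 896.15 / 0.765 = 9.597 atm

9.60 atm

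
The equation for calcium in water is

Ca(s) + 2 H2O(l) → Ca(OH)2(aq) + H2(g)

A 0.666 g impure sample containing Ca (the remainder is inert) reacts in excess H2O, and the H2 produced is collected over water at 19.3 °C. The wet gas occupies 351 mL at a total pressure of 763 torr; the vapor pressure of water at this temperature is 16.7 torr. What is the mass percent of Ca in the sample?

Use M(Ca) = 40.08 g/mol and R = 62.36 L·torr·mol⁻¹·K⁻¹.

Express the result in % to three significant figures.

P(H2) = 763 − 16.7 = 746.3 torr
n(H2) = PV/RT = (746.3 × 0.3510) / (62.36 × 292.45) = 0.01436 mol
n(Ca) = (1/1) × 0.01436 = 0.01436 mol
m(Ca) = 0.01436 × 40.08 = 0.5755 g
%Ca = 0.5755 / 0.666 × 100 = 86.41%

86.4 %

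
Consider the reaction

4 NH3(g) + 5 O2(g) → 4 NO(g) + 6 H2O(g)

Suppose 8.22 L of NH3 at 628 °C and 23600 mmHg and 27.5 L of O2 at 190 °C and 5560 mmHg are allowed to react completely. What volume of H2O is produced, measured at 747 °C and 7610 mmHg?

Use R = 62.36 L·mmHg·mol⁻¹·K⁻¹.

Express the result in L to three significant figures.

n(NH3) = PV/RT = (23600 × 8.22) / (62.36 × 901.15) = 3.452 mol
n(O2) = PV/RT = (5560 × 27.5) / (62.36 × 463.15) = 5.294 mol
For 3.452 mol NH3, stoichiometry requires (5/4) × 3.452 = 4.315 mol O2; 5.294 mol is available, so NH3 is limiting.
n(H2O) = (6/4) × 3.452 = 5.178 mol
V(H2O) = nRT/P = 5.178 × 62.36 × 1020.15 / 7610 = 43.29 L

43.3 L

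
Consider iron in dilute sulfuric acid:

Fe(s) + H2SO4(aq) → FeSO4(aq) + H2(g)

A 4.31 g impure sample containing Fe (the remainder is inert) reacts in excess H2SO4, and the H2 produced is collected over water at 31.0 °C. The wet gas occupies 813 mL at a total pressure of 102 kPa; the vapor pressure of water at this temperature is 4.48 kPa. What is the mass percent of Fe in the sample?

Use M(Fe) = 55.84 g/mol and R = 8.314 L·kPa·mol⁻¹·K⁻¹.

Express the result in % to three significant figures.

P(H2) = 102 − 4.48 = 97.52 kPa
n(H2) = PV/RT = (97.52 × 0.8130) / (8.314 × 304.15) = 0.03135 mol
n(Fe) = (1/1) × 0.03135 = 0.03135 mol
m(Fe) = 0.03135 × 55.84 = 1.751 g
%Fe = 1.751 / 4.31 × 100 = 40.63%

40.6 %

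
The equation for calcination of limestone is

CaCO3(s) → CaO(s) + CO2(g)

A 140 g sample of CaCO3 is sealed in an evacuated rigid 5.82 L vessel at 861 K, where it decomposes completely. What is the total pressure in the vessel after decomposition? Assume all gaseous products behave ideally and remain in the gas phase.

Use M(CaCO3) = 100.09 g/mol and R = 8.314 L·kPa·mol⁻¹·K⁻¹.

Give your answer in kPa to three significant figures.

n(CaCO3) = 140 / 100.09 = 1.399 mol
n(gas produced) = (1/1) × 1.399 = 1.399 mol
P = nRT/V = 1.399 × 8.314 × 861 / 5.82 = 1721 kPa

1720 kPa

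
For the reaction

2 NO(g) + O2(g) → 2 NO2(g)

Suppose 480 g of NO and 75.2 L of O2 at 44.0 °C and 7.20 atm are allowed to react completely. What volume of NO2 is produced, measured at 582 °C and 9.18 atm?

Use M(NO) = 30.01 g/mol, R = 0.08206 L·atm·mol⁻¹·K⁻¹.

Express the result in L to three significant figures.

122 L

n(NO) = 480 / 30.01 = 15.99 mol
n(O2) = PV/RT = (7.20 × 75.2) / (0.08206 × 317.15) = 20.80 mol
For 15.99 mol NO, stoichiometry requires (1/2) × 15.99 = 7.995 mol O2; 20.80 mol is available, so NO is limiting.
n(NO2) = (2/2) × 15.99 = 15.99 mol
V(NO2) = nRT/P = 15.99 × 0.08206 × 855.15 / 9.18 = 122.2 L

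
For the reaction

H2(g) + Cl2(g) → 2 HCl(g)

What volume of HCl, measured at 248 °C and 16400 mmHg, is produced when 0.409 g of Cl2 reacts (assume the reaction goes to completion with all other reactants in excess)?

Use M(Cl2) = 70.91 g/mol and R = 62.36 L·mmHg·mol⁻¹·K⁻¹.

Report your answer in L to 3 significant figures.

n(Cl2) = 0.4090 / 70.91 = 0.005768 mol
n(HCl) = (2/1) × 0.005768 = 0.01154 mol
V = nRT/P = 0.01154 × 62.36 × 521.15 / 16400 = 0.02287 L

0.0229 L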